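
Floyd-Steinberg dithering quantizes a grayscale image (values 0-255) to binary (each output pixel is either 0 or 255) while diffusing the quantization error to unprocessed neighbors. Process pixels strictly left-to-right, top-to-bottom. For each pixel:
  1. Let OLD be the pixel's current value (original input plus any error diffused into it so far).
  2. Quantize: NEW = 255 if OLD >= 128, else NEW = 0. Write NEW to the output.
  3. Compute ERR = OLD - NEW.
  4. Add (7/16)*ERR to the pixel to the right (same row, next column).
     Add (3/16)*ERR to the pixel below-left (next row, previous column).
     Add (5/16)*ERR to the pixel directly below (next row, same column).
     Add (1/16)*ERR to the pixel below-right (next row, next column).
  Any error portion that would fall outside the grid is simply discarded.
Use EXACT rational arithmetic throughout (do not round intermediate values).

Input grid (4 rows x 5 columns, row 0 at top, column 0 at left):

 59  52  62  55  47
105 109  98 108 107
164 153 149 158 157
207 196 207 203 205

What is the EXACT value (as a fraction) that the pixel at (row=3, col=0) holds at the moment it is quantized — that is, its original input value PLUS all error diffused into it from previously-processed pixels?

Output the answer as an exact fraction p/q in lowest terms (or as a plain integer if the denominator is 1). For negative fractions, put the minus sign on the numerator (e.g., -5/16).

Answer: 3283323899/16777216

Derivation:
(0,0): OLD=59 → NEW=0, ERR=59
(0,1): OLD=1245/16 → NEW=0, ERR=1245/16
(0,2): OLD=24587/256 → NEW=0, ERR=24587/256
(0,3): OLD=397389/4096 → NEW=0, ERR=397389/4096
(0,4): OLD=5861915/65536 → NEW=0, ERR=5861915/65536
(1,0): OLD=35335/256 → NEW=255, ERR=-29945/256
(1,1): OLD=212657/2048 → NEW=0, ERR=212657/2048
(1,2): OLD=12877573/65536 → NEW=255, ERR=-3834107/65536
(1,3): OLD=35519649/262144 → NEW=255, ERR=-31327071/262144
(1,4): OLD=372172227/4194304 → NEW=0, ERR=372172227/4194304
(2,0): OLD=4814123/32768 → NEW=255, ERR=-3541717/32768
(2,1): OLD=125704969/1048576 → NEW=0, ERR=125704969/1048576
(2,2): OLD=2805966939/16777216 → NEW=255, ERR=-1472223141/16777216
(2,3): OLD=25567112673/268435456 → NEW=0, ERR=25567112673/268435456
(2,4): OLD=940295846119/4294967296 → NEW=255, ERR=-154920814361/4294967296
(3,0): OLD=3283323899/16777216 → NEW=255, ERR=-994866181/16777216
Target (3,0): original=207, with diffused error = 3283323899/16777216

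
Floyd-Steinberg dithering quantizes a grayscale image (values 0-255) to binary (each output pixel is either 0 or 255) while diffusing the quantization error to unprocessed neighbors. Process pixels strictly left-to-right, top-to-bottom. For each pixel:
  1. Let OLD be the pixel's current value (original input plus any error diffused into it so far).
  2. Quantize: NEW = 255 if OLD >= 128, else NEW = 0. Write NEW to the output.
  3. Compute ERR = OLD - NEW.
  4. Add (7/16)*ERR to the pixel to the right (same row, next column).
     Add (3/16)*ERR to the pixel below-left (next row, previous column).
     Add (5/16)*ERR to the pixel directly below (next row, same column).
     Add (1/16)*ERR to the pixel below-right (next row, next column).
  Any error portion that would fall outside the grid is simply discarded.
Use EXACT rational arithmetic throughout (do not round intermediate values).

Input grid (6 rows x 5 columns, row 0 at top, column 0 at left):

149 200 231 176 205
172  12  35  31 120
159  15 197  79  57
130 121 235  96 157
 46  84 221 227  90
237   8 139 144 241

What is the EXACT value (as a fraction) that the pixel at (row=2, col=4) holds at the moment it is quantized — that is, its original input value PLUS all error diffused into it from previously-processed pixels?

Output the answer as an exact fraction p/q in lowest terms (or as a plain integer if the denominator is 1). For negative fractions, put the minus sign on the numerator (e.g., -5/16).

(0,0): OLD=149 → NEW=255, ERR=-106
(0,1): OLD=1229/8 → NEW=255, ERR=-811/8
(0,2): OLD=23891/128 → NEW=255, ERR=-8749/128
(0,3): OLD=299205/2048 → NEW=255, ERR=-223035/2048
(0,4): OLD=5156195/32768 → NEW=255, ERR=-3199645/32768
(1,0): OLD=15343/128 → NEW=0, ERR=15343/128
(1,1): OLD=13641/1024 → NEW=0, ERR=13641/1024
(1,2): OLD=-238787/32768 → NEW=0, ERR=-238787/32768
(1,3): OLD=-3775015/131072 → NEW=0, ERR=-3775015/131072
(1,4): OLD=146965995/2097152 → NEW=0, ERR=146965995/2097152
(2,0): OLD=3259699/16384 → NEW=255, ERR=-918221/16384
(2,1): OLD=403233/524288 → NEW=0, ERR=403233/524288
(2,2): OLD=1597959459/8388608 → NEW=255, ERR=-541135581/8388608
(2,3): OLD=7309709113/134217728 → NEW=0, ERR=7309709113/134217728
(2,4): OLD=216738034767/2147483648 → NEW=0, ERR=216738034767/2147483648
Target (2,4): original=57, with diffused error = 216738034767/2147483648

Answer: 216738034767/2147483648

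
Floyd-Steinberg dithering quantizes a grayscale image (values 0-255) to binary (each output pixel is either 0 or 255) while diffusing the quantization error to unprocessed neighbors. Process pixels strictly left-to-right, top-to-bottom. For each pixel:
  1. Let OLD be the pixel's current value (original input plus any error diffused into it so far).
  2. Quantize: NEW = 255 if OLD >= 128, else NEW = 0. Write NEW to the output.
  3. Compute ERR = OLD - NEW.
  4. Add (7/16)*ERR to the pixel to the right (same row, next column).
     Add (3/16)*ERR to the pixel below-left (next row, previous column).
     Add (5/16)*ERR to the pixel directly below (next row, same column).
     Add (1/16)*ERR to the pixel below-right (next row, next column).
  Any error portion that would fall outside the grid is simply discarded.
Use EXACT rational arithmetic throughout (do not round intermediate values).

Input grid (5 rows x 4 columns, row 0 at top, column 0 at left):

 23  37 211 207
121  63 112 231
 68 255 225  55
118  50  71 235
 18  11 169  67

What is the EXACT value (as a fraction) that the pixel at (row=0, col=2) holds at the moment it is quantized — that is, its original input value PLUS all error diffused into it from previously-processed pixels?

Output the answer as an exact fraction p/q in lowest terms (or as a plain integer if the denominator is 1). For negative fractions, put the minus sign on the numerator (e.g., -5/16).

Answer: 59287/256

Derivation:
(0,0): OLD=23 → NEW=0, ERR=23
(0,1): OLD=753/16 → NEW=0, ERR=753/16
(0,2): OLD=59287/256 → NEW=255, ERR=-5993/256
Target (0,2): original=211, with diffused error = 59287/256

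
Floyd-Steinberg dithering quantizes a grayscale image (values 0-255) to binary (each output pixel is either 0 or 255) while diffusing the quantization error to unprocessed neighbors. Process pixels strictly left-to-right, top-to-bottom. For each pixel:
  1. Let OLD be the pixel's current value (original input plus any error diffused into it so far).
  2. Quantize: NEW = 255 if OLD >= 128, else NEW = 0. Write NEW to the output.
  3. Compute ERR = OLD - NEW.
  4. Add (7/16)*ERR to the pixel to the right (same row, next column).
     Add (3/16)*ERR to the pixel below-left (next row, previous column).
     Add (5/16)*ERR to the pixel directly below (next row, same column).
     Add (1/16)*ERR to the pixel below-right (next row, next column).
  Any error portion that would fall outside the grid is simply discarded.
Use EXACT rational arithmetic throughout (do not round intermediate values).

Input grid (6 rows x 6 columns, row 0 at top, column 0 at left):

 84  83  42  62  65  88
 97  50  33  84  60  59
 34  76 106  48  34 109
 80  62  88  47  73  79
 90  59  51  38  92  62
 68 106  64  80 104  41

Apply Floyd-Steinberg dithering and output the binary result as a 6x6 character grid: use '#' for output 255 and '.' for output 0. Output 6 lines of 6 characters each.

Answer: .....#
#..#..
..#..#
.#....
....#.
.#.#..

Derivation:
(0,0): OLD=84 → NEW=0, ERR=84
(0,1): OLD=479/4 → NEW=0, ERR=479/4
(0,2): OLD=6041/64 → NEW=0, ERR=6041/64
(0,3): OLD=105775/1024 → NEW=0, ERR=105775/1024
(0,4): OLD=1805385/16384 → NEW=0, ERR=1805385/16384
(0,5): OLD=35706367/262144 → NEW=255, ERR=-31140353/262144
(1,0): OLD=9325/64 → NEW=255, ERR=-6995/64
(1,1): OLD=32027/512 → NEW=0, ERR=32027/512
(1,2): OLD=1912279/16384 → NEW=0, ERR=1912279/16384
(1,3): OLD=12707675/65536 → NEW=255, ERR=-4004005/65536
(1,4): OLD=217634241/4194304 → NEW=0, ERR=217634241/4194304
(1,5): OLD=3453812983/67108864 → NEW=0, ERR=3453812983/67108864
(2,0): OLD=94809/8192 → NEW=0, ERR=94809/8192
(2,1): OLD=30320707/262144 → NEW=0, ERR=30320707/262144
(2,2): OLD=778173257/4194304 → NEW=255, ERR=-291374263/4194304
(2,3): OLD=521385089/33554432 → NEW=0, ERR=521385089/33554432
(2,4): OLD=67478690371/1073741824 → NEW=0, ERR=67478690371/1073741824
(2,5): OLD=2676975977989/17179869184 → NEW=255, ERR=-1703890663931/17179869184
(3,0): OLD=441675881/4194304 → NEW=0, ERR=441675881/4194304
(3,1): OLD=4426278357/33554432 → NEW=255, ERR=-4130101803/33554432
(3,2): OLD=6062081439/268435456 → NEW=0, ERR=6062081439/268435456
(3,3): OLD=1188458005965/17179869184 → NEW=0, ERR=1188458005965/17179869184
(3,4): OLD=14469432826061/137438953472 → NEW=0, ERR=14469432826061/137438953472
(3,5): OLD=215490512781283/2199023255552 → NEW=0, ERR=215490512781283/2199023255552
(4,0): OLD=53595111911/536870912 → NEW=0, ERR=53595111911/536870912
(4,1): OLD=644470781467/8589934592 → NEW=0, ERR=644470781467/8589934592
(4,2): OLD=26431992149921/274877906944 → NEW=0, ERR=26431992149921/274877906944
(4,3): OLD=540250521298501/4398046511104 → NEW=0, ERR=540250521298501/4398046511104
(4,4): OLD=14167975691819093/70368744177664 → NEW=255, ERR=-3776054073485227/70368744177664
(4,5): OLD=85260247361794611/1125899906842624 → NEW=0, ERR=85260247361794611/1125899906842624
(5,0): OLD=15566870133377/137438953472 → NEW=0, ERR=15566870133377/137438953472
(5,1): OLD=893981110827217/4398046511104 → NEW=255, ERR=-227520749504303/4398046511104
(5,2): OLD=3488117178420331/35184372088832 → NEW=0, ERR=3488117178420331/35184372088832
(5,3): OLD=177564102519098729/1125899906842624 → NEW=255, ERR=-109540373725770391/1125899906842624
(5,4): OLD=149839422320589441/2251799813685248 → NEW=0, ERR=149839422320589441/2251799813685248
(5,5): OLD=3257825377288067621/36028797018963968 → NEW=0, ERR=3257825377288067621/36028797018963968
Row 0: .....#
Row 1: #..#..
Row 2: ..#..#
Row 3: .#....
Row 4: ....#.
Row 5: .#.#..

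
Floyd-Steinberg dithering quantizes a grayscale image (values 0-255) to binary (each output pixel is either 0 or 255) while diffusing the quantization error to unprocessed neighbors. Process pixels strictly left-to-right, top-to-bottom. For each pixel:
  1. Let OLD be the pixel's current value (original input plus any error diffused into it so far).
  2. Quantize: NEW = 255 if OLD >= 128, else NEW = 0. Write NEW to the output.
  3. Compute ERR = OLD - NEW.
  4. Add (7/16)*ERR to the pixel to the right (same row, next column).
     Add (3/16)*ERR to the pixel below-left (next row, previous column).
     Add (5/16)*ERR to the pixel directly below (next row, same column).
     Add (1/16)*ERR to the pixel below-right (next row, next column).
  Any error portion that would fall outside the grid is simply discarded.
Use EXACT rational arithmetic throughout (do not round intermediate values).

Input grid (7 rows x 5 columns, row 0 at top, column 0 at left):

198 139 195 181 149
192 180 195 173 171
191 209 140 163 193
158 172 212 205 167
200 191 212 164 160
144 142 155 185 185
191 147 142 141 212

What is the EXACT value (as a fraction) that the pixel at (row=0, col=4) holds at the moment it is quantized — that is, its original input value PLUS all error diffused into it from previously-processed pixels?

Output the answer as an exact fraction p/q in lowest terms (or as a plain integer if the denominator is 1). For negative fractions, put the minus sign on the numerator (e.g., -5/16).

(0,0): OLD=198 → NEW=255, ERR=-57
(0,1): OLD=1825/16 → NEW=0, ERR=1825/16
(0,2): OLD=62695/256 → NEW=255, ERR=-2585/256
(0,3): OLD=723281/4096 → NEW=255, ERR=-321199/4096
(0,4): OLD=7516471/65536 → NEW=0, ERR=7516471/65536
Target (0,4): original=149, with diffused error = 7516471/65536

Answer: 7516471/65536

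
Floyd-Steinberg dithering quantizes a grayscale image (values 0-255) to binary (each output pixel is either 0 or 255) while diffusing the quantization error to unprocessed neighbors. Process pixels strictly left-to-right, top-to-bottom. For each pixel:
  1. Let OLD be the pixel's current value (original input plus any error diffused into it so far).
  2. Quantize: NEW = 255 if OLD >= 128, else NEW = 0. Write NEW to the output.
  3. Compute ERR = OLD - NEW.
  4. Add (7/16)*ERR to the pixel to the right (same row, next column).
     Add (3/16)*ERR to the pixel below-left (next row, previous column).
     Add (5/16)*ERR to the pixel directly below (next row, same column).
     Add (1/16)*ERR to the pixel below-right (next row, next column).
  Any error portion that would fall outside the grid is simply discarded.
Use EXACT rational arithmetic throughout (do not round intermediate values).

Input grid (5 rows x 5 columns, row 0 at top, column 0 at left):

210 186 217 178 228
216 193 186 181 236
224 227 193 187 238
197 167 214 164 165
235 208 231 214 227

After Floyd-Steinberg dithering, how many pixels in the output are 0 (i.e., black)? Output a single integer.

(0,0): OLD=210 → NEW=255, ERR=-45
(0,1): OLD=2661/16 → NEW=255, ERR=-1419/16
(0,2): OLD=45619/256 → NEW=255, ERR=-19661/256
(0,3): OLD=591461/4096 → NEW=255, ERR=-453019/4096
(0,4): OLD=11771075/65536 → NEW=255, ERR=-4940605/65536
(1,0): OLD=47439/256 → NEW=255, ERR=-17841/256
(1,1): OLD=240809/2048 → NEW=0, ERR=240809/2048
(1,2): OLD=12265821/65536 → NEW=255, ERR=-4445859/65536
(1,3): OLD=25643673/262144 → NEW=0, ERR=25643673/262144
(1,4): OLD=1041556139/4194304 → NEW=255, ERR=-27991381/4194304
(2,0): OLD=7348819/32768 → NEW=255, ERR=-1007021/32768
(2,1): OLD=244553025/1048576 → NEW=255, ERR=-22833855/1048576
(2,2): OLD=3153515267/16777216 → NEW=255, ERR=-1124674813/16777216
(2,3): OLD=49056645465/268435456 → NEW=255, ERR=-19394395815/268435456
(2,4): OLD=903743324975/4294967296 → NEW=255, ERR=-191473335505/4294967296
(3,0): OLD=3075486627/16777216 → NEW=255, ERR=-1202703453/16777216
(3,1): OLD=15346734695/134217728 → NEW=0, ERR=15346734695/134217728
(3,2): OLD=979974647709/4294967296 → NEW=255, ERR=-115242012771/4294967296
(3,3): OLD=1006176458933/8589934592 → NEW=0, ERR=1006176458933/8589934592
(3,4): OLD=27185308514281/137438953472 → NEW=255, ERR=-7861624621079/137438953472
(4,0): OLD=502590723245/2147483648 → NEW=255, ERR=-45017606995/2147483648
(4,1): OLD=15465264092077/68719476736 → NEW=255, ERR=-2058202475603/68719476736
(4,2): OLD=262366170843587/1099511627776 → NEW=255, ERR=-18009294239293/1099511627776
(4,3): OLD=4064434741371821/17592186044416 → NEW=255, ERR=-421572699954259/17592186044416
(4,4): OLD=57973020444043323/281474976710656 → NEW=255, ERR=-13803098617173957/281474976710656
Output grid:
  Row 0: #####  (0 black, running=0)
  Row 1: #.#.#  (2 black, running=2)
  Row 2: #####  (0 black, running=2)
  Row 3: #.#.#  (2 black, running=4)
  Row 4: #####  (0 black, running=4)

Answer: 4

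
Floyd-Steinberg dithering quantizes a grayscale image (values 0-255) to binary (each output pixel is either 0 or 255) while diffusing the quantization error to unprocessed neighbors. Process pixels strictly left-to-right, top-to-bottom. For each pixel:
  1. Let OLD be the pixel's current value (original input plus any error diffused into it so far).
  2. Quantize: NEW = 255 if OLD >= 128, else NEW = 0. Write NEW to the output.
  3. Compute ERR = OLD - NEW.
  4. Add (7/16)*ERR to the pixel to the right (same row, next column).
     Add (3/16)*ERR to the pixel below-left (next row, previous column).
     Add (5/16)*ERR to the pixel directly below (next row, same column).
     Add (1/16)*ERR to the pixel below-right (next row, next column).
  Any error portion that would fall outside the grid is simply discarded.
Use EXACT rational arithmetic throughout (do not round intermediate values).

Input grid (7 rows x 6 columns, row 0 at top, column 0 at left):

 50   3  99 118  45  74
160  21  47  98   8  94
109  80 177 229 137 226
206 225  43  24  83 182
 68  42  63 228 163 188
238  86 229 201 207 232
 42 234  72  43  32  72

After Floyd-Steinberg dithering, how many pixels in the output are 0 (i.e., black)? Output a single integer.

(0,0): OLD=50 → NEW=0, ERR=50
(0,1): OLD=199/8 → NEW=0, ERR=199/8
(0,2): OLD=14065/128 → NEW=0, ERR=14065/128
(0,3): OLD=340119/2048 → NEW=255, ERR=-182121/2048
(0,4): OLD=199713/32768 → NEW=0, ERR=199713/32768
(0,5): OLD=40195303/524288 → NEW=0, ERR=40195303/524288
(1,0): OLD=23077/128 → NEW=255, ERR=-9563/128
(1,1): OLD=20291/1024 → NEW=0, ERR=20291/1024
(1,2): OLD=2453951/32768 → NEW=0, ERR=2453951/32768
(1,3): OLD=14546995/131072 → NEW=0, ERR=14546995/131072
(1,4): OLD=564364697/8388608 → NEW=0, ERR=564364697/8388608
(1,5): OLD=19833770079/134217728 → NEW=255, ERR=-14391750561/134217728
(2,0): OLD=1464209/16384 → NEW=0, ERR=1464209/16384
(2,1): OLD=70602251/524288 → NEW=255, ERR=-63091189/524288
(2,2): OLD=1424414305/8388608 → NEW=255, ERR=-714680735/8388608
(2,3): OLD=16354719257/67108864 → NEW=255, ERR=-758041063/67108864
(2,4): OLD=300462731851/2147483648 → NEW=255, ERR=-247145598389/2147483648
(2,5): OLD=5028418999997/34359738368 → NEW=255, ERR=-3733314283843/34359738368
(3,0): OLD=1773053121/8388608 → NEW=255, ERR=-366041919/8388608
(3,1): OLD=10597516525/67108864 → NEW=255, ERR=-6515243795/67108864
(3,2): OLD=-19186416457/536870912 → NEW=0, ERR=-19186416457/536870912
(3,3): OLD=-758267573371/34359738368 → NEW=0, ERR=-758267573371/34359738368
(3,4): OLD=4481075896101/274877906944 → NEW=0, ERR=4481075896101/274877906944
(3,5): OLD=650844788346123/4398046511104 → NEW=255, ERR=-470657071985397/4398046511104
(4,0): OLD=38827035887/1073741824 → NEW=0, ERR=38827035887/1073741824
(4,1): OLD=310152388963/17179869184 → NEW=0, ERR=310152388963/17179869184
(4,2): OLD=27226488911033/549755813888 → NEW=0, ERR=27226488911033/549755813888
(4,3): OLD=2142672790495613/8796093022208 → NEW=255, ERR=-100330930167427/8796093022208
(4,4): OLD=19936807303427277/140737488355328 → NEW=255, ERR=-15951252227181363/140737488355328
(4,5): OLD=238668778723697275/2251799813685248 → NEW=0, ERR=238668778723697275/2251799813685248
(5,0): OLD=69457561890521/274877906944 → NEW=255, ERR=-636304380199/274877906944
(5,1): OLD=898739029928425/8796093022208 → NEW=0, ERR=898739029928425/8796093022208
(5,2): OLD=20277991194199251/70368744177664 → NEW=255, ERR=2333961428894931/70368744177664
(5,3): OLD=436376972621550081/2251799813685248 → NEW=255, ERR=-137831979868188159/2251799813685248
(5,4): OLD=738419820465243217/4503599627370496 → NEW=255, ERR=-409998084514233263/4503599627370496
(5,5): OLD=15723622941166817445/72057594037927936 → NEW=255, ERR=-2651063538504806235/72057594037927936
(6,0): OLD=8505382899877211/140737488355328 → NEW=0, ERR=8505382899877211/140737488355328
(6,1): OLD=672035939826470207/2251799813685248 → NEW=255, ERR=97826987336731967/2251799813685248
(6,2): OLD=867219344350707687/9007199254740992 → NEW=0, ERR=867219344350707687/9007199254740992
(6,3): OLD=7349607456166144715/144115188075855872 → NEW=0, ERR=7349607456166144715/144115188075855872
(6,4): OLD=34906907023131017803/2305843009213693952 → NEW=0, ERR=34906907023131017803/2305843009213693952
(6,5): OLD=2266590310344036129069/36893488147419103232 → NEW=0, ERR=2266590310344036129069/36893488147419103232
Output grid:
  Row 0: ...#..  (5 black, running=5)
  Row 1: #....#  (4 black, running=9)
  Row 2: .#####  (1 black, running=10)
  Row 3: ##...#  (3 black, running=13)
  Row 4: ...##.  (4 black, running=17)
  Row 5: #.####  (1 black, running=18)
  Row 6: .#....  (5 black, running=23)

Answer: 23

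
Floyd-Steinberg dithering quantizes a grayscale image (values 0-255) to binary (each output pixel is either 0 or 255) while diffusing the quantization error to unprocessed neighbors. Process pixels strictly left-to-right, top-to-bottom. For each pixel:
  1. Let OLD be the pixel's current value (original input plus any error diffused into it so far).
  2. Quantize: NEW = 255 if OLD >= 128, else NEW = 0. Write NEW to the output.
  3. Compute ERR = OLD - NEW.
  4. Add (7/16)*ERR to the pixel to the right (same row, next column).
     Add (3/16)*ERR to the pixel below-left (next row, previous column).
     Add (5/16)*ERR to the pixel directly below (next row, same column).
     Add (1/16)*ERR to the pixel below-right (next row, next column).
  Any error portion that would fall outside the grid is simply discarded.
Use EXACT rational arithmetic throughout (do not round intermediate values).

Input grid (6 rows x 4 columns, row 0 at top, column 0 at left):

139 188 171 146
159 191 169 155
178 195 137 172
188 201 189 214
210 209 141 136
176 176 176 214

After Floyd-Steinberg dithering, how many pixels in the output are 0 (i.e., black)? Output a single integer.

(0,0): OLD=139 → NEW=255, ERR=-116
(0,1): OLD=549/4 → NEW=255, ERR=-471/4
(0,2): OLD=7647/64 → NEW=0, ERR=7647/64
(0,3): OLD=203033/1024 → NEW=255, ERR=-58087/1024
(1,0): OLD=6443/64 → NEW=0, ERR=6443/64
(1,1): OLD=109261/512 → NEW=255, ERR=-21299/512
(1,2): OLD=2787633/16384 → NEW=255, ERR=-1390287/16384
(1,3): OLD=28210983/262144 → NEW=0, ERR=28210983/262144
(2,0): OLD=1651999/8192 → NEW=255, ERR=-436961/8192
(2,1): OLD=39071333/262144 → NEW=255, ERR=-27775387/262144
(2,2): OLD=42837105/524288 → NEW=0, ERR=42837105/524288
(2,3): OLD=1980320957/8388608 → NEW=255, ERR=-158774083/8388608
(3,0): OLD=635289231/4194304 → NEW=255, ERR=-434258289/4194304
(3,1): OLD=9031409169/67108864 → NEW=255, ERR=-8081351151/67108864
(3,2): OLD=162862416815/1073741824 → NEW=255, ERR=-110941748305/1073741824
(3,3): OLD=2886014745161/17179869184 → NEW=255, ERR=-1494851896759/17179869184
(4,0): OLD=166501066467/1073741824 → NEW=255, ERR=-107303098653/1073741824
(4,1): OLD=874483754953/8589934592 → NEW=0, ERR=874483754953/8589934592
(4,2): OLD=35571835999113/274877906944 → NEW=255, ERR=-34522030271607/274877906944
(4,3): OLD=208490874302095/4398046511104 → NEW=0, ERR=208490874302095/4398046511104
(5,0): OLD=22520583129811/137438953472 → NEW=255, ERR=-12526350005549/137438953472
(5,1): OLD=607569002599109/4398046511104 → NEW=255, ERR=-513932857732411/4398046511104
(5,2): OLD=221837964214239/2199023255552 → NEW=0, ERR=221837964214239/2199023255552
(5,3): OLD=18654744640184205/70368744177664 → NEW=255, ERR=710714874879885/70368744177664
Output grid:
  Row 0: ##.#  (1 black, running=1)
  Row 1: .##.  (2 black, running=3)
  Row 2: ##.#  (1 black, running=4)
  Row 3: ####  (0 black, running=4)
  Row 4: #.#.  (2 black, running=6)
  Row 5: ##.#  (1 black, running=7)

Answer: 7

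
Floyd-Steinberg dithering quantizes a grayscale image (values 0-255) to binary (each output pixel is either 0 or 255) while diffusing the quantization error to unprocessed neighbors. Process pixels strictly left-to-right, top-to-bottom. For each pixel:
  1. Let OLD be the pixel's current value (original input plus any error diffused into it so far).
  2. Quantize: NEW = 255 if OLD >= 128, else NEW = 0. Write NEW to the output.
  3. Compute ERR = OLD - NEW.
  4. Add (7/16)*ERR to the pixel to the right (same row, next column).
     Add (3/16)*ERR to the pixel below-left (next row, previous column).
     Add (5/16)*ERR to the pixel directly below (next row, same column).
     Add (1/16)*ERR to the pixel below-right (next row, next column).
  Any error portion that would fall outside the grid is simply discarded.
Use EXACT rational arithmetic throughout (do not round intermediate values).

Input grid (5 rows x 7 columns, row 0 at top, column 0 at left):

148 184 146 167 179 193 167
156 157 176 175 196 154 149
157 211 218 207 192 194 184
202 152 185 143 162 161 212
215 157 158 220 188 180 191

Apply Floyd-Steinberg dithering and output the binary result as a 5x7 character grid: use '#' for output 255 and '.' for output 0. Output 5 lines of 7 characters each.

Answer: ##.###.
.##.#.#
#######
#.#.#.#
#.###.#

Derivation:
(0,0): OLD=148 → NEW=255, ERR=-107
(0,1): OLD=2195/16 → NEW=255, ERR=-1885/16
(0,2): OLD=24181/256 → NEW=0, ERR=24181/256
(0,3): OLD=853299/4096 → NEW=255, ERR=-191181/4096
(0,4): OLD=10392677/65536 → NEW=255, ERR=-6319003/65536
(0,5): OLD=158142147/1048576 → NEW=255, ERR=-109244733/1048576
(0,6): OLD=2037081941/16777216 → NEW=0, ERR=2037081941/16777216
(1,0): OLD=25721/256 → NEW=0, ERR=25721/256
(1,1): OLD=358735/2048 → NEW=255, ERR=-163505/2048
(1,2): OLD=10123643/65536 → NEW=255, ERR=-6588037/65536
(1,3): OLD=27330847/262144 → NEW=0, ERR=27330847/262144
(1,4): OLD=3171401277/16777216 → NEW=255, ERR=-1106788803/16777216
(1,5): OLD=14672770509/134217728 → NEW=0, ERR=14672770509/134217728
(1,6): OLD=490184408931/2147483648 → NEW=255, ERR=-57423921309/2147483648
(2,0): OLD=5682901/32768 → NEW=255, ERR=-2672939/32768
(2,1): OLD=144488055/1048576 → NEW=255, ERR=-122898825/1048576
(2,2): OLD=2514353957/16777216 → NEW=255, ERR=-1763836123/16777216
(2,3): OLD=23479126845/134217728 → NEW=255, ERR=-10746393795/134217728
(2,4): OLD=175416128461/1073741824 → NEW=255, ERR=-98388036659/1073741824
(2,5): OLD=6148237640175/34359738368 → NEW=255, ERR=-2613495643665/34359738368
(2,6): OLD=82022915795321/549755813888 → NEW=255, ERR=-58164816746119/549755813888
(3,0): OLD=2592630917/16777216 → NEW=255, ERR=-1685559163/16777216
(3,1): OLD=6255658017/134217728 → NEW=0, ERR=6255658017/134217728
(3,2): OLD=161275202547/1073741824 → NEW=255, ERR=-112528962573/1073741824
(3,3): OLD=207778295413/4294967296 → NEW=0, ERR=207778295413/4294967296
(3,4): OLD=74362376785029/549755813888 → NEW=255, ERR=-65825355756411/549755813888
(3,5): OLD=260722354889823/4398046511104 → NEW=0, ERR=260722354889823/4398046511104
(3,6): OLD=14082110137659649/70368744177664 → NEW=255, ERR=-3861919627644671/70368744177664
(4,0): OLD=413053591851/2147483648 → NEW=255, ERR=-134554738389/2147483648
(4,1): OLD=4062123048111/34359738368 → NEW=0, ERR=4062123048111/34359738368
(4,2): OLD=103879773461665/549755813888 → NEW=255, ERR=-36307959079775/549755813888
(4,3): OLD=779435982142523/4398046511104 → NEW=255, ERR=-342065878188997/4398046511104
(4,4): OLD=4598390283496897/35184372088832 → NEW=255, ERR=-4373624599155263/35184372088832
(4,5): OLD=142277622814929857/1125899906842624 → NEW=0, ERR=142277622814929857/1125899906842624
(4,6): OLD=4194484827655788951/18014398509481984 → NEW=255, ERR=-399186792262116969/18014398509481984
Row 0: ##.###.
Row 1: .##.#.#
Row 2: #######
Row 3: #.#.#.#
Row 4: #.###.#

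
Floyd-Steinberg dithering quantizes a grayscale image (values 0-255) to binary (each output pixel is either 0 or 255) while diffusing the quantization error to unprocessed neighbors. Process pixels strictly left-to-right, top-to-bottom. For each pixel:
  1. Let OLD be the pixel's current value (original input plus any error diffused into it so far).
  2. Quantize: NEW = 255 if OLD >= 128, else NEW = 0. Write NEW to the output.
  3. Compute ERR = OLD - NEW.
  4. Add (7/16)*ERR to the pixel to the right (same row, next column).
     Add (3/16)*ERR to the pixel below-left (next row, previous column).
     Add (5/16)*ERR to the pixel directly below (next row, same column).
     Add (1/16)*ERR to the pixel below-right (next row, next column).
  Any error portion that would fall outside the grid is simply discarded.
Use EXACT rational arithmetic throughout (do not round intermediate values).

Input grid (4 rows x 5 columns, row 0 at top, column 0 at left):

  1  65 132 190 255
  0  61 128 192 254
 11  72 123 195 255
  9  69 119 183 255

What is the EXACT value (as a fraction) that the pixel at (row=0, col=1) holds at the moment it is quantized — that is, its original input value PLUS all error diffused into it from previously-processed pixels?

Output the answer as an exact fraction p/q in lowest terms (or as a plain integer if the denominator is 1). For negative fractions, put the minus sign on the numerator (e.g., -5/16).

(0,0): OLD=1 → NEW=0, ERR=1
(0,1): OLD=1047/16 → NEW=0, ERR=1047/16
Target (0,1): original=65, with diffused error = 1047/16

Answer: 1047/16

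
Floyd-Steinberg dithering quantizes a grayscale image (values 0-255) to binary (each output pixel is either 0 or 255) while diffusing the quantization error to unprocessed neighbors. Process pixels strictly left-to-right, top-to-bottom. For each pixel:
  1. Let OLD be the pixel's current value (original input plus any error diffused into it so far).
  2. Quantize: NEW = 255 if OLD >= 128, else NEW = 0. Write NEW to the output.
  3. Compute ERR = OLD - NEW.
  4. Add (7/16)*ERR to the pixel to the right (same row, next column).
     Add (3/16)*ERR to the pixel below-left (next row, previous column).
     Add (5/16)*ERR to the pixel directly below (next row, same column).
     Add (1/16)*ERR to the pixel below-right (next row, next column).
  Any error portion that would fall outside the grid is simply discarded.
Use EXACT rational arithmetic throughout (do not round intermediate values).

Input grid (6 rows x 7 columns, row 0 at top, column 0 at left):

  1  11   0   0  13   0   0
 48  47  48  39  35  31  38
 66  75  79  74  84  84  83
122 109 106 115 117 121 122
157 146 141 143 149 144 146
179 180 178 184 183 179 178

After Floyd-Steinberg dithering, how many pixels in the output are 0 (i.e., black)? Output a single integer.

(0,0): OLD=1 → NEW=0, ERR=1
(0,1): OLD=183/16 → NEW=0, ERR=183/16
(0,2): OLD=1281/256 → NEW=0, ERR=1281/256
(0,3): OLD=8967/4096 → NEW=0, ERR=8967/4096
(0,4): OLD=914737/65536 → NEW=0, ERR=914737/65536
(0,5): OLD=6403159/1048576 → NEW=0, ERR=6403159/1048576
(0,6): OLD=44822113/16777216 → NEW=0, ERR=44822113/16777216
(1,0): OLD=12917/256 → NEW=0, ERR=12917/256
(1,1): OLD=150835/2048 → NEW=0, ERR=150835/2048
(1,2): OLD=5433647/65536 → NEW=0, ERR=5433647/65536
(1,3): OLD=20679875/262144 → NEW=0, ERR=20679875/262144
(1,4): OLD=1260923049/16777216 → NEW=0, ERR=1260923049/16777216
(1,5): OLD=9014426105/134217728 → NEW=0, ERR=9014426105/134217728
(1,6): OLD=147317850231/2147483648 → NEW=0, ERR=147317850231/2147483648
(2,0): OLD=3131873/32768 → NEW=0, ERR=3131873/32768
(2,1): OLD=166230715/1048576 → NEW=255, ERR=-101156165/1048576
(2,2): OLD=1377384689/16777216 → NEW=0, ERR=1377384689/16777216
(2,3): OLD=20648629673/134217728 → NEW=255, ERR=-13576890967/134217728
(2,4): OLD=86709342969/1073741824 → NEW=0, ERR=86709342969/1073741824
(2,5): OLD=5424654613843/34359738368 → NEW=255, ERR=-3337078669997/34359738368
(2,6): OLD=36363302964085/549755813888 → NEW=0, ERR=36363302964085/549755813888
(3,0): OLD=2244451537/16777216 → NEW=255, ERR=-2033738543/16777216
(3,1): OLD=6333237373/134217728 → NEW=0, ERR=6333237373/134217728
(3,2): OLD=136691326919/1073741824 → NEW=0, ERR=136691326919/1073741824
(3,3): OLD=684432313729/4294967296 → NEW=255, ERR=-410784346751/4294967296
(3,4): OLD=41704081584337/549755813888 → NEW=0, ERR=41704081584337/549755813888
(3,5): OLD=621387312835075/4398046511104 → NEW=255, ERR=-500114547496445/4398046511104
(3,6): OLD=6111571006003677/70368744177664 → NEW=0, ERR=6111571006003677/70368744177664
(4,0): OLD=274805103135/2147483648 → NEW=0, ERR=274805103135/2147483648
(4,1): OLD=8006645941523/34359738368 → NEW=255, ERR=-755087342317/34359738368
(4,2): OLD=85863055114493/549755813888 → NEW=255, ERR=-54324677426947/549755813888
(4,3): OLD=404882391201007/4398046511104 → NEW=0, ERR=404882391201007/4398046511104
(4,4): OLD=6533148035345053/35184372088832 → NEW=255, ERR=-2438866847307107/35184372088832
(4,5): OLD=111649122384128925/1125899906842624 → NEW=0, ERR=111649122384128925/1125899906842624
(4,6): OLD=3772542395394476379/18014398509481984 → NEW=255, ERR=-821129224523429541/18014398509481984
(5,0): OLD=118125436909801/549755813888 → NEW=255, ERR=-22062295631639/549755813888
(5,1): OLD=637914880656163/4398046511104 → NEW=255, ERR=-483586979675357/4398046511104
(5,2): OLD=4042768251302629/35184372088832 → NEW=0, ERR=4042768251302629/35184372088832
(5,3): OLD=68642042469717081/281474976710656 → NEW=255, ERR=-3134076591500199/281474976710656
(5,4): OLD=3257259346403904947/18014398509481984 → NEW=255, ERR=-1336412273514000973/18014398509481984
(5,5): OLD=23729096853948590979/144115188075855872 → NEW=255, ERR=-13020276105394656381/144115188075855872
(5,6): OLD=300744041586506249549/2305843009213693952 → NEW=255, ERR=-287245925762985708211/2305843009213693952
Output grid:
  Row 0: .......  (7 black, running=7)
  Row 1: .......  (7 black, running=14)
  Row 2: .#.#.#.  (4 black, running=18)
  Row 3: #..#.#.  (4 black, running=22)
  Row 4: .##.#.#  (3 black, running=25)
  Row 5: ##.####  (1 black, running=26)

Answer: 26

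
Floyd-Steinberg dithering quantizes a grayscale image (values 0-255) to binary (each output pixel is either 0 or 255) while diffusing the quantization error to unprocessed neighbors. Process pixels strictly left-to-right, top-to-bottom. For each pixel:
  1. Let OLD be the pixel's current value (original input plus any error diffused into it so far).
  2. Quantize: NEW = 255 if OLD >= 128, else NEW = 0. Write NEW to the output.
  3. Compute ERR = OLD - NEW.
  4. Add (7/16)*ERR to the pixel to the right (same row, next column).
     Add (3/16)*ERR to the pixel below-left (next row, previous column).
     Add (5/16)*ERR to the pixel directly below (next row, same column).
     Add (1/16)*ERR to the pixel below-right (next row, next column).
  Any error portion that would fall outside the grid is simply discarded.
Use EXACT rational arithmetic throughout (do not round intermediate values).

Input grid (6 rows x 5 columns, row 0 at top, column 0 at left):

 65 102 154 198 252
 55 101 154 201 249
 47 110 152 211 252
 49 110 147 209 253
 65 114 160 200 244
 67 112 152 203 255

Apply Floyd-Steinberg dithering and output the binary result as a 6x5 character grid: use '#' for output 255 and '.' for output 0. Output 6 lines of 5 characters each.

Answer: .#.##
..###
.#.##
.#.##
.####
...##

Derivation:
(0,0): OLD=65 → NEW=0, ERR=65
(0,1): OLD=2087/16 → NEW=255, ERR=-1993/16
(0,2): OLD=25473/256 → NEW=0, ERR=25473/256
(0,3): OLD=989319/4096 → NEW=255, ERR=-55161/4096
(0,4): OLD=16128945/65536 → NEW=255, ERR=-582735/65536
(1,0): OLD=13301/256 → NEW=0, ERR=13301/256
(1,1): OLD=220211/2048 → NEW=0, ERR=220211/2048
(1,2): OLD=14537647/65536 → NEW=255, ERR=-2174033/65536
(1,3): OLD=48976387/262144 → NEW=255, ERR=-17870333/262144
(1,4): OLD=904104361/4194304 → NEW=255, ERR=-165443159/4194304
(2,0): OLD=2732769/32768 → NEW=0, ERR=2732769/32768
(2,1): OLD=185718843/1048576 → NEW=255, ERR=-81668037/1048576
(2,2): OLD=1702841969/16777216 → NEW=0, ERR=1702841969/16777216
(2,3): OLD=60299398083/268435456 → NEW=255, ERR=-8151643197/268435456
(2,4): OLD=954029224341/4294967296 → NEW=255, ERR=-141187436139/4294967296
(3,0): OLD=1014322513/16777216 → NEW=0, ERR=1014322513/16777216
(3,1): OLD=18301209213/134217728 → NEW=255, ERR=-15924311427/134217728
(3,2): OLD=499285242991/4294967296 → NEW=0, ERR=499285242991/4294967296
(3,3): OLD=2152200139831/8589934592 → NEW=255, ERR=-38233181129/8589934592
(3,4): OLD=32831696016819/137438953472 → NEW=255, ERR=-2215237118541/137438953472
(4,0): OLD=132386403359/2147483648 → NEW=0, ERR=132386403359/2147483648
(4,1): OLD=8897062458911/68719476736 → NEW=255, ERR=-8626404108769/68719476736
(4,2): OLD=146409007324337/1099511627776 → NEW=255, ERR=-133966457758543/1099511627776
(4,3): OLD=2630854100011551/17592186044416 → NEW=255, ERR=-1855153341314529/17592186044416
(4,4): OLD=54197767617379929/281474976710656 → NEW=255, ERR=-17578351443837351/281474976710656
(5,0): OLD=68969891272125/1099511627776 → NEW=0, ERR=68969891272125/1099511627776
(5,1): OLD=714442106211063/8796093022208 → NEW=0, ERR=714442106211063/8796093022208
(5,2): OLD=34295249850502703/281474976710656 → NEW=0, ERR=34295249850502703/281474976710656
(5,3): OLD=229713684621717057/1125899906842624 → NEW=255, ERR=-57390791623152063/1125899906842624
(5,4): OLD=3721639235834964603/18014398509481984 → NEW=255, ERR=-872032384082941317/18014398509481984
Row 0: .#.##
Row 1: ..###
Row 2: .#.##
Row 3: .#.##
Row 4: .####
Row 5: ...##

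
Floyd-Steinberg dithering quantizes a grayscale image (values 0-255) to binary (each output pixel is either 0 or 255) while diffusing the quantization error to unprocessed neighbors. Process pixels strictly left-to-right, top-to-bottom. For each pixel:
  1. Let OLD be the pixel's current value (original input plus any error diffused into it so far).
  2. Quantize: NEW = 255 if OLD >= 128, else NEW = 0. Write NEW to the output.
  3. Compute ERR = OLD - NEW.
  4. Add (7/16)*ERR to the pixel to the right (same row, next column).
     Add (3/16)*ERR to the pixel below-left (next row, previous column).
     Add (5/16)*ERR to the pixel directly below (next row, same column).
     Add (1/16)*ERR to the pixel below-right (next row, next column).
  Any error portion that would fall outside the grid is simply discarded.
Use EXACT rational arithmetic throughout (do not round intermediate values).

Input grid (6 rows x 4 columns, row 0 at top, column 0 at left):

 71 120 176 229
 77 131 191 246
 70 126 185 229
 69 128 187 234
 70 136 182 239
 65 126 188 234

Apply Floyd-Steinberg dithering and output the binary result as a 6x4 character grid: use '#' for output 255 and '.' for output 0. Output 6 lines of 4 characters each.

Answer: .###
..##
.###
.#.#
.###
..##

Derivation:
(0,0): OLD=71 → NEW=0, ERR=71
(0,1): OLD=2417/16 → NEW=255, ERR=-1663/16
(0,2): OLD=33415/256 → NEW=255, ERR=-31865/256
(0,3): OLD=714929/4096 → NEW=255, ERR=-329551/4096
(1,0): OLD=20403/256 → NEW=0, ERR=20403/256
(1,1): OLD=234469/2048 → NEW=0, ERR=234469/2048
(1,2): OLD=11836361/65536 → NEW=255, ERR=-4875319/65536
(1,3): OLD=189300943/1048576 → NEW=255, ERR=-78085937/1048576
(2,0): OLD=3813287/32768 → NEW=0, ERR=3813287/32768
(2,1): OLD=213618845/1048576 → NEW=255, ERR=-53768035/1048576
(2,2): OLD=277896689/2097152 → NEW=255, ERR=-256877071/2097152
(2,3): OLD=4948955853/33554432 → NEW=255, ERR=-3607424307/33554432
(3,0): OLD=1606449719/16777216 → NEW=0, ERR=1606449719/16777216
(3,1): OLD=37090796841/268435456 → NEW=255, ERR=-31360244439/268435456
(3,2): OLD=318893047511/4294967296 → NEW=0, ERR=318893047511/4294967296
(3,3): OLD=15477773090913/68719476736 → NEW=255, ERR=-2045693476767/68719476736
(4,0): OLD=335082954923/4294967296 → NEW=0, ERR=335082954923/4294967296
(4,1): OLD=5275270118017/34359738368 → NEW=255, ERR=-3486463165823/34359738368
(4,2): OLD=162646772727905/1099511627776 → NEW=255, ERR=-117728692354975/1099511627776
(4,3): OLD=3298412760152055/17592186044416 → NEW=255, ERR=-1187594681174025/17592186044416
(5,0): OLD=38678056602171/549755813888 → NEW=0, ERR=38678056602171/549755813888
(5,1): OLD=1932869286890493/17592186044416 → NEW=0, ERR=1932869286890493/17592186044416
(5,2): OLD=1615038501781729/8796093022208 → NEW=255, ERR=-627965218881311/8796093022208
(5,3): OLD=49251999002405425/281474976710656 → NEW=255, ERR=-22524120058811855/281474976710656
Row 0: .###
Row 1: ..##
Row 2: .###
Row 3: .#.#
Row 4: .###
Row 5: ..##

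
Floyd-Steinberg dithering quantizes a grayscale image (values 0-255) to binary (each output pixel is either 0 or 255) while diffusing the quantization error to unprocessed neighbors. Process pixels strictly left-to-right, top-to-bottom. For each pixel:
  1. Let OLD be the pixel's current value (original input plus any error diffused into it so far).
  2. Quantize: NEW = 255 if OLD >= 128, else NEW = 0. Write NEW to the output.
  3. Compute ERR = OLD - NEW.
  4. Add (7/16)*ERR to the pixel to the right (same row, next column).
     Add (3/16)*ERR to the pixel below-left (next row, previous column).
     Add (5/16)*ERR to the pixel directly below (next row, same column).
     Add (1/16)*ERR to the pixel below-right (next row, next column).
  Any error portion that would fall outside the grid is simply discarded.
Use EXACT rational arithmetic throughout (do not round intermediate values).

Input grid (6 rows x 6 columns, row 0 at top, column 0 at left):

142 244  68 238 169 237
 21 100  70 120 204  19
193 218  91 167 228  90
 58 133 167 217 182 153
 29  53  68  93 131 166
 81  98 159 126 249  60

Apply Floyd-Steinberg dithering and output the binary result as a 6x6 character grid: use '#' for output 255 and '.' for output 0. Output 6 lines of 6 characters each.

Answer: ##.###
...#..
##.##.
.#####
.....#
.#.##.

Derivation:
(0,0): OLD=142 → NEW=255, ERR=-113
(0,1): OLD=3113/16 → NEW=255, ERR=-967/16
(0,2): OLD=10639/256 → NEW=0, ERR=10639/256
(0,3): OLD=1049321/4096 → NEW=255, ERR=4841/4096
(0,4): OLD=11109471/65536 → NEW=255, ERR=-5602209/65536
(0,5): OLD=209297049/1048576 → NEW=255, ERR=-58089831/1048576
(1,0): OLD=-6565/256 → NEW=0, ERR=-6565/256
(1,1): OLD=144637/2048 → NEW=0, ERR=144637/2048
(1,2): OLD=7230529/65536 → NEW=0, ERR=7230529/65536
(1,3): OLD=40686765/262144 → NEW=255, ERR=-26159955/262144
(1,4): OLD=2068866407/16777216 → NEW=0, ERR=2068866407/16777216
(1,5): OLD=13500986529/268435456 → NEW=0, ERR=13500986529/268435456
(2,0): OLD=6495535/32768 → NEW=255, ERR=-1860305/32768
(2,1): OLD=245698165/1048576 → NEW=255, ERR=-21688715/1048576
(2,2): OLD=1713482655/16777216 → NEW=0, ERR=1713482655/16777216
(2,3): OLD=28254764391/134217728 → NEW=255, ERR=-5970756249/134217728
(2,4): OLD=1074886434229/4294967296 → NEW=255, ERR=-20330226251/4294967296
(2,5): OLD=7652150044995/68719476736 → NEW=0, ERR=7652150044995/68719476736
(3,0): OLD=610363583/16777216 → NEW=0, ERR=610363583/16777216
(3,1): OLD=21213667667/134217728 → NEW=255, ERR=-13011852973/134217728
(3,2): OLD=157698840169/1073741824 → NEW=255, ERR=-116105324951/1073741824
(3,3): OLD=11083517234171/68719476736 → NEW=255, ERR=-6439949333509/68719476736
(3,4): OLD=86652237878043/549755813888 → NEW=255, ERR=-53535494663397/549755813888
(3,5): OLD=1274537502593717/8796093022208 → NEW=255, ERR=-968466218069323/8796093022208
(4,0): OLD=47656010193/2147483648 → NEW=0, ERR=47656010193/2147483648
(4,1): OLD=495204555933/34359738368 → NEW=0, ERR=495204555933/34359738368
(4,2): OLD=18564033764807/1099511627776 → NEW=0, ERR=18564033764807/1099511627776
(4,3): OLD=810720771073411/17592186044416 → NEW=0, ERR=810720771073411/17592186044416
(4,4): OLD=26523163862672051/281474976710656 → NEW=0, ERR=26523163862672051/281474976710656
(4,5): OLD=750894917023455749/4503599627370496 → NEW=255, ERR=-397522987956020731/4503599627370496
(5,0): OLD=49828315408167/549755813888 → NEW=0, ERR=49828315408167/549755813888
(5,1): OLD=2580955355529623/17592186044416 → NEW=255, ERR=-1905052085796457/17592186044416
(5,2): OLD=17794993221730797/140737488355328 → NEW=0, ERR=17794993221730797/140737488355328
(5,3): OLD=965763004070593279/4503599627370496 → NEW=255, ERR=-182654900908883201/4503599627370496
(5,4): OLD=2225073158952796095/9007199254740992 → NEW=255, ERR=-71762651006156865/9007199254740992
(5,5): OLD=5018084091553552587/144115188075855872 → NEW=0, ERR=5018084091553552587/144115188075855872
Row 0: ##.###
Row 1: ...#..
Row 2: ##.##.
Row 3: .#####
Row 4: .....#
Row 5: .#.##.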